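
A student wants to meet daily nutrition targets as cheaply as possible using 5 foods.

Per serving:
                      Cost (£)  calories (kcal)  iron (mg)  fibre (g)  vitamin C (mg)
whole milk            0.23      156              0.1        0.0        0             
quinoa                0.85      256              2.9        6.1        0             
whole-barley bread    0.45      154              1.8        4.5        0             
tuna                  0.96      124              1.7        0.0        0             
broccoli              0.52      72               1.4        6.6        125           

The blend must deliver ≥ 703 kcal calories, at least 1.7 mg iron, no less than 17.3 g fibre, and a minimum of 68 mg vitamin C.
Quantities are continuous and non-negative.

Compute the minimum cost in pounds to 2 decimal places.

Let x1 = servings of whole milk, x2 = servings of quinoa, x3 = servings of whole-barley bread, x4 = servings of tuna, x5 = servings of broccoli.
min 0.23x1 + 0.85x2 + 0.45x3 + 0.96x4 + 0.52x5 s.t.:
  156x1 + 256x2 + 154x3 + 124x4 + 72x5 ≥ 703   (calories)
  0.1x1 + 2.9x2 + 1.8x3 + 1.7x4 + 1.4x5 ≥ 1.7   (iron)
  6.1x2 + 4.5x3 + 6.6x5 ≥ 17.3   (fibre)
  125x5 ≥ 68   (vitamin C)
  x1, x2, x3, x4, x5 ≥ 0.
At the optimum only whole milk, whole-barley bread, broccoli are positive (quinoa, tuna = 0). The calories, fibre, vitamin C requirements are met with equality.
So whole milk = 1.248 servings, whole-barley bread = 3.047 servings, broccoli = 0.544 servings.
Hence cost = 0.23·1.248 + 0.45·3.047 + 0.52·0.544 = £1.9411.

£1.94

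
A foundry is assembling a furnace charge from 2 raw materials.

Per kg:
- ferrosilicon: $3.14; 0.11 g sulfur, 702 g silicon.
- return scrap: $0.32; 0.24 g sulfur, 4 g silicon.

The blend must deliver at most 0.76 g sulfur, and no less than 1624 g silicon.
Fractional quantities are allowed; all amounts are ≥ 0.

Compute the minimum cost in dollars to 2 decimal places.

$7.26

Let x1 = kg of ferrosilicon, x2 = kg of return scrap.
min 3.14x1 + 0.32x2 s.t.:
  0.11x1 + 0.24x2 ≤ 0.76   (sulfur)
  702x1 + 4x2 ≥ 1624   (silicon)
  x1, x2 ≥ 0.
The optimal basis is {ferrosilicon}; return scrap drops out. There the silicon constraint is tight.
That vertex is x1 = 2.313.
Hence cost = 3.14·2.313 = $7.2628.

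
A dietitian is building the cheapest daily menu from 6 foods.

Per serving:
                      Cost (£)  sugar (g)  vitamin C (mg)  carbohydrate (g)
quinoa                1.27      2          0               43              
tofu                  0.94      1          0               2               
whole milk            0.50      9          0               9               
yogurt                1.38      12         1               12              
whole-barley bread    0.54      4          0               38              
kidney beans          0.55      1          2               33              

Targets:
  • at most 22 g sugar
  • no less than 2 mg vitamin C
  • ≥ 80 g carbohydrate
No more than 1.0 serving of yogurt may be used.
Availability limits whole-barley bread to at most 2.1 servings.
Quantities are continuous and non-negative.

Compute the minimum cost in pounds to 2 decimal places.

£1.22

Let x1 = servings of quinoa, x2 = servings of tofu, x3 = servings of whole milk, x4 = servings of yogurt, x5 = servings of whole-barley bread, x6 = servings of kidney beans.
Minimise 1.27x1 + 0.94x2 + 0.5x3 + 1.38x4 + 0.54x5 + 0.55x6 subject to:
  2x1 + 1x2 + 9x3 + 12x4 + 4x5 + 1x6 ≤ 22   (sugar)
  1x4 + 2x6 ≥ 2   (vitamin C)
  43x1 + 2x2 + 9x3 + 12x4 + 38x5 + 33x6 ≥ 80   (carbohydrate)
  x4 ≤ 1
  x5 ≤ 2.1
  x1, x2, x3, x4, x5, x6 ≥ 0.
The cheapest feasible vertex uses only whole-barley bread, kidney beans; quinoa, tofu, whole milk, yogurt are not used. The vitamin C and carbohydrate requirements are met with equality.
Optimal quantities: whole-barley bread = 1.237 servings, kidney beans = 1 serving.
Hence cost = 0.54·1.237 + 0.55·1 = £1.2180.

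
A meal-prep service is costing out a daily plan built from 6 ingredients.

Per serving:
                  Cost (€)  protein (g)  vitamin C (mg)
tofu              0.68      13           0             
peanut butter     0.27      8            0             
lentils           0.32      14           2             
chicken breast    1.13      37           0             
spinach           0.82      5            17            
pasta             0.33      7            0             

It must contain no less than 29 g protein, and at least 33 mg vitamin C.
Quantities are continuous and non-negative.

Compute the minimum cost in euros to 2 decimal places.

€1.91

Let x1 = servings of tofu, x2 = servings of peanut butter, x3 = servings of lentils, x4 = servings of chicken breast, x5 = servings of spinach, x6 = servings of pasta.
min 0.68x1 + 0.27x2 + 0.32x3 + 1.13x4 + 0.82x5 + 0.33x6 subject to:
  13x1 + 8x2 + 14x3 + 37x4 + 5x5 + 7x6 ≥ 29   (protein)
  2x3 + 17x5 ≥ 33   (vitamin C)
  x1, x2, x3, x4, x5, x6 ≥ 0.
The cheapest feasible vertex uses only lentils, spinach; tofu, peanut butter, chicken breast, pasta are not used. The protein and vitamin C requirements are met with equality.
Optimal quantities: lentils = 1.439 servings, spinach = 1.772 servings.
Hence cost = 0.32·1.439 + 0.82·1.772 = €1.9135.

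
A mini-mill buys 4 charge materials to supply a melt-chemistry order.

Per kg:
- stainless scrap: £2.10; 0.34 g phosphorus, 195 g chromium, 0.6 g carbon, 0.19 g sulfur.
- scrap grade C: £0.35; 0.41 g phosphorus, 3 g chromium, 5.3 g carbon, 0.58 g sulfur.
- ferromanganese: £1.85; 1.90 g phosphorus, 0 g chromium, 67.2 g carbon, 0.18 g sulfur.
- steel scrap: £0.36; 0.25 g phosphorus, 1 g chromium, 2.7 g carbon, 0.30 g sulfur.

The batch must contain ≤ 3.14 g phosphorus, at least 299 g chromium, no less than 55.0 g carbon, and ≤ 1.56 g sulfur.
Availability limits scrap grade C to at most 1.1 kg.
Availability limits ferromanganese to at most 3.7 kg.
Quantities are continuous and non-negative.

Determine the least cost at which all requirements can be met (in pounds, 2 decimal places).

£4.71

This is a linear program. Let x1 = kg of stainless scrap, x2 = kg of scrap grade C, x3 = kg of ferromanganese, x4 = kg of steel scrap.
Minimise 2.1x1 + 0.35x2 + 1.85x3 + 0.36x4 with:
  0.34x1 + 0.41x2 + 1.9x3 + 0.25x4 ≤ 3.14   (phosphorus)
  195x1 + 3x2 + 1x4 ≥ 299   (chromium)
  0.6x1 + 5.3x2 + 67.2x3 + 2.7x4 ≥ 55   (carbon)
  0.19x1 + 0.58x2 + 0.18x3 + 0.3x4 ≤ 1.56   (sulfur)
  x2 ≤ 1.1
  x3 ≤ 3.7
  x1, x2, x3, x4 ≥ 0.
The optimal basis is {stainless scrap, ferromanganese}; scrap grade C, steel scrap drop out. There the chromium and carbon constraints are tight.
Solving gives x1 = 1.533, x3 = 0.8048.
Cost = 2.1·1.533 + 1.85·0.8048 = 4.7082.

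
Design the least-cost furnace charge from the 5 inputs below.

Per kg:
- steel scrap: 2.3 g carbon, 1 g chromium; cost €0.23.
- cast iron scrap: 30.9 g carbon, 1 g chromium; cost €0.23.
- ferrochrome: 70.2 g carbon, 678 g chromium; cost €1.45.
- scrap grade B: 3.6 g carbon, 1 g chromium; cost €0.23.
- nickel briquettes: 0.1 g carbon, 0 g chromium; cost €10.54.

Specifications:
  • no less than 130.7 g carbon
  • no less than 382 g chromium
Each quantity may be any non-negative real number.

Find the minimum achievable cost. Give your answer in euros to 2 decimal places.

Set it up as a linear program. Let x1 = kg of steel scrap, x2 = kg of cast iron scrap, x3 = kg of ferrochrome, x4 = kg of scrap grade B, x5 = kg of nickel briquettes.
Minimize 0.23x1 + 0.23x2 + 1.45x3 + 0.23x4 + 10.54x5 with:
  2.3x1 + 30.9x2 + 70.2x3 + 3.6x4 + 0.1x5 ≥ 130.7   (carbon)
  1x1 + 1x2 + 678x3 + 1x4 ≥ 382   (chromium)
  x1, x2, x3, x4, x5 ≥ 0.
The cheapest feasible vertex uses only cast iron scrap, ferrochrome; steel scrap, scrap grade B, nickel briquettes are not used. Binding constraints: carbon and chromium.
Optimal quantities: cast iron scrap = 2.96 kg, ferrochrome = 0.5591 kg.
Cost = 0.23·2.96 + 1.45·0.5591 = 1.4915.

€1.49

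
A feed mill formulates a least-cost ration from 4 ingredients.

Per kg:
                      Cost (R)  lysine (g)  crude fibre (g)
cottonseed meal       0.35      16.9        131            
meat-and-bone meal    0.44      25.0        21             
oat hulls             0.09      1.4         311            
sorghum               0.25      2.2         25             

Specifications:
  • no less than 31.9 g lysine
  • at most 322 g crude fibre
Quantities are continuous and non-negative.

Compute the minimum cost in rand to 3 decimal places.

Treat it as an LP. Let x1 = kg of cottonseed meal, x2 = kg of meat-and-bone meal, x3 = kg of oat hulls, x4 = kg of sorghum.
min 0.35x1 + 0.44x2 + 0.09x3 + 0.25x4 s.t.:
  16.9x1 + 25x2 + 1.4x3 + 2.2x4 ≥ 31.9   (lysine)
  131x1 + 21x2 + 311x3 + 25x4 ≤ 322   (crude fibre)
  x1, x2, x3, x4 ≥ 0.
The cheapest feasible vertex uses only meat-and-bone meal; cottonseed meal, oat hulls, sorghum are not used. The lysine requirement is met with equality.
That vertex is x2 = 1.276.
Cost = 0.44·1.276 = 0.56144.

R0.561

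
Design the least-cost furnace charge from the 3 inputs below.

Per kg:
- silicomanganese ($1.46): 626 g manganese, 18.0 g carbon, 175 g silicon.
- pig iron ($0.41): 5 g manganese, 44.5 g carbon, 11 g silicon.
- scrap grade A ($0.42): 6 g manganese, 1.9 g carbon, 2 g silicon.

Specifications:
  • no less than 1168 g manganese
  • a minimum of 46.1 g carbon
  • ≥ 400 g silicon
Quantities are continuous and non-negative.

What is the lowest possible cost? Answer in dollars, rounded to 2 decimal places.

Set it up as a linear program. Let x1 = kg of silicomanganese, x2 = kg of pig iron, x3 = kg of scrap grade A.
Minimise 1.46x1 + 0.41x2 + 0.42x3 s.t.:
  626x1 + 5x2 + 6x3 ≥ 1168   (manganese)
  18x1 + 44.5x2 + 1.9x3 ≥ 46.1   (carbon)
  175x1 + 11x2 + 2x3 ≥ 400   (silicon)
  x1, x2, x3 ≥ 0.
At the optimum only silicomanganese, pig iron are positive (scrap grade A = 0). Binding constraints: carbon and silicon.
So silicomanganese = 2.279 kg, pig iron = 0.1143 kg.
Cost = 1.46·2.279 + 0.41·0.1143 = 3.3742.

$3.37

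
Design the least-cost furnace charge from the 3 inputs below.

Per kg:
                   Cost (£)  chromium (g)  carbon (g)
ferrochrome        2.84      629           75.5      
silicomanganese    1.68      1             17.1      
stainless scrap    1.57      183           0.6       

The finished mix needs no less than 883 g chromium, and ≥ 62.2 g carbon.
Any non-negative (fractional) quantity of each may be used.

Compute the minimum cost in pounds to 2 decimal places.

£3.99

Let x1 = kg of ferrochrome, x2 = kg of silicomanganese, x3 = kg of stainless scrap.
Minimize 2.84x1 + 1.68x2 + 1.57x3 subject to:
  629x1 + 1x2 + 183x3 ≥ 883   (chromium)
  75.5x1 + 17.1x2 + 0.6x3 ≥ 62.2   (carbon)
  x1, x2, x3 ≥ 0.
At the optimum only ferrochrome is positive (silicomanganese, stainless scrap = 0). Binding constraint: chromium.
Solving gives x1 = 1.404.
Hence cost = 2.84·1.404 = £3.9874.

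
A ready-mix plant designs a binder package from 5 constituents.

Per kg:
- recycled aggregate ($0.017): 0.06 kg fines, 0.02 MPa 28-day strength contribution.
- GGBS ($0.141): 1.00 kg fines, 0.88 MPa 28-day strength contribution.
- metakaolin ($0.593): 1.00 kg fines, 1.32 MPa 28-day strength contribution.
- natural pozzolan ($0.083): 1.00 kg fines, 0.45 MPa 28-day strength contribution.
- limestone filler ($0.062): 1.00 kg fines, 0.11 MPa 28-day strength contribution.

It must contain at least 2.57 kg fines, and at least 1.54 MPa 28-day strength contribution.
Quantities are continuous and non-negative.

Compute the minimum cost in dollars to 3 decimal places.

$0.265

Set it up as a linear program. Let x1 = kg of recycled aggregate, x2 = kg of GGBS, x3 = kg of metakaolin, x4 = kg of natural pozzolan, x5 = kg of limestone filler.
min 0.017x1 + 0.141x2 + 0.593x3 + 0.083x4 + 0.062x5 subject to:
  0.06x1 + 1x2 + 1x3 + 1x4 + 1x5 ≥ 2.57   (fines)
  0.02x1 + 0.88x2 + 1.32x3 + 0.45x4 + 0.11x5 ≥ 1.54   (28-day strength contribution)
  x1, x2, x3, x4, x5 ≥ 0.
The cheapest feasible vertex uses only GGBS, natural pozzolan; recycled aggregate, metakaolin, limestone filler are not used. The fines and 28-day strength contribution requirements are met with equality.
So GGBS = 0.8919 kg, natural pozzolan = 1.678 kg.
Objective = 0.141·0.8919 + 0.083·1.678 = 0.26503.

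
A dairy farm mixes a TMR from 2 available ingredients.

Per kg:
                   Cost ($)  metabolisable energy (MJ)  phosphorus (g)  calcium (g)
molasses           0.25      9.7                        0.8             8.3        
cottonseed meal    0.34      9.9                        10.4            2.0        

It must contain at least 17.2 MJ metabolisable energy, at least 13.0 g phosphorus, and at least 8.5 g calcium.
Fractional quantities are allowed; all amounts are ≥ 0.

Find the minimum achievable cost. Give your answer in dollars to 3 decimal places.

$0.590

Treat it as an LP. Let x1 = kg of molasses, x2 = kg of cottonseed meal.
Minimise 0.25x1 + 0.34x2 subject to:
  9.7x1 + 9.9x2 ≥ 17.2   (metabolisable energy)
  0.8x1 + 10.4x2 ≥ 13   (phosphorus)
  8.3x1 + 2x2 ≥ 8.5   (calcium)
  x1, x2 ≥ 0.
Both inputs are positive at the optimum. There the phosphorus and calcium constraints are tight.
Optimal quantities: molasses = 0.7365 kg, cottonseed meal = 1.193 kg.
Total cost: 0.25·0.7365 + 0.34·1.193 = 0.58975.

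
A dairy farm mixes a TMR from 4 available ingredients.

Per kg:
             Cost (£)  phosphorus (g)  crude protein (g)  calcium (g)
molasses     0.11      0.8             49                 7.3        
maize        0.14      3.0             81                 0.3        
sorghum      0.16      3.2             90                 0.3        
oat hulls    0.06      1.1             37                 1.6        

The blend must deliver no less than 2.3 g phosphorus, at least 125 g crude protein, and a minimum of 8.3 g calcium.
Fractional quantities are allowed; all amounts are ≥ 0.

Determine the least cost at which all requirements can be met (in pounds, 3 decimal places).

£0.220

Set it up as a linear program. Let x1 = kg of molasses, x2 = kg of maize, x3 = kg of sorghum, x4 = kg of oat hulls.
min 0.11x1 + 0.14x2 + 0.16x3 + 0.06x4 subject to:
  0.8x1 + 3x2 + 3.2x3 + 1.1x4 ≥ 2.3   (phosphorus)
  49x1 + 81x2 + 90x3 + 37x4 ≥ 125   (crude protein)
  7.3x1 + 0.3x2 + 0.3x3 + 1.6x4 ≥ 8.3   (calcium)
  x1, x2, x3, x4 ≥ 0.
The optimal basis is {molasses, oat hulls}; maize, sorghum drop out. Binding constraints: crude protein and calcium.
Solving gives x1 = 0.5587, x4 = 2.638.
Hence cost = 0.11·0.5587 + 0.06·2.638 = £0.21974.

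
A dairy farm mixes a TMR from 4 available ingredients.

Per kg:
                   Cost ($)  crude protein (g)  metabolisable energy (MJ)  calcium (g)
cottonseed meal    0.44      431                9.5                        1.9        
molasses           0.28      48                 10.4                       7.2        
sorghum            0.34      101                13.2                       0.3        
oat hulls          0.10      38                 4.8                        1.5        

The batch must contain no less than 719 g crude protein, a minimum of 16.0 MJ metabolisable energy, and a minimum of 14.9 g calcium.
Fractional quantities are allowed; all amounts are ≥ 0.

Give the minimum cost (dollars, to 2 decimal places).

Set it up as a linear program. Let x1 = kg of cottonseed meal, x2 = kg of molasses, x3 = kg of sorghum, x4 = kg of oat hulls.
min 0.44x1 + 0.28x2 + 0.34x3 + 0.1x4 s.t.:
  431x1 + 48x2 + 101x3 + 38x4 ≥ 719   (crude protein)
  9.5x1 + 10.4x2 + 13.2x3 + 4.8x4 ≥ 16   (metabolisable energy)
  1.9x1 + 7.2x2 + 0.3x3 + 1.5x4 ≥ 14.9   (calcium)
  x1, x2, x3, x4 ≥ 0.
The minimum-cost mix takes nothing from sorghum, oat hulls — only cottonseed meal, molasses. The crude protein and calcium requirements are met with equality.
Solving gives x1 = 1.481, x2 = 1.679.
Cost = 0.44·1.481 + 0.28·1.679 = 1.1218.

$1.12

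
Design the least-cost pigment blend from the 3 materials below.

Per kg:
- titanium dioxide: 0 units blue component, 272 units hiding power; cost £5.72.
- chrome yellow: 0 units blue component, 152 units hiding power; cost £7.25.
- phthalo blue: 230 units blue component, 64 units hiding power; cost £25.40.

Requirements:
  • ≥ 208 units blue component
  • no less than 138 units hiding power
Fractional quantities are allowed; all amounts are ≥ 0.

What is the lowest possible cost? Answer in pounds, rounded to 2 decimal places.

Treat it as an LP. Let x1 = kg of titanium dioxide, x2 = kg of chrome yellow, x3 = kg of phthalo blue.
Minimise 5.72x1 + 7.25x2 + 25.4x3 with:
  230x3 ≥ 208   (blue component)
  272x1 + 152x2 + 64x3 ≥ 138   (hiding power)
  x1, x2, x3 ≥ 0.
The optimal basis is {titanium dioxide, phthalo blue}; chrome yellow drops out. There the blue component and hiding power constraints are tight.
So titanium dioxide = 0.29457 kg, phthalo blue = 0.90435 kg.
Objective = 5.72·0.29457 + 25.4·0.90435 = 24.6554.

£24.66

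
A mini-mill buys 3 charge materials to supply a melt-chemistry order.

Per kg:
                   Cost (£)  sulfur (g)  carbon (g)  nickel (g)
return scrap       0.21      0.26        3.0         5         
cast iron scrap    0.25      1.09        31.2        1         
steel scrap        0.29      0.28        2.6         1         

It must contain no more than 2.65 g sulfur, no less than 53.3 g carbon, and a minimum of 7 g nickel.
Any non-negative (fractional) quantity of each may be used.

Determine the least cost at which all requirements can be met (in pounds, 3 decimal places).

Let x1 = kg of return scrap, x2 = kg of cast iron scrap, x3 = kg of steel scrap.
Minimise 0.21x1 + 0.25x2 + 0.29x3 s.t.:
  0.26x1 + 1.09x2 + 0.28x3 ≤ 2.65   (sulfur)
  3x1 + 31.2x2 + 2.6x3 ≥ 53.3   (carbon)
  5x1 + 1x2 + 1x3 ≥ 7   (nickel)
  x1, x2, x3 ≥ 0.
The minimum-cost mix takes nothing from steel scrap — only return scrap, cast iron scrap. The carbon and nickel requirements are met with equality.
So return scrap = 1.079 kg, cast iron scrap = 1.605 kg.
Total cost: 0.21·1.079 + 0.25·1.605 = 0.62784.

£0.628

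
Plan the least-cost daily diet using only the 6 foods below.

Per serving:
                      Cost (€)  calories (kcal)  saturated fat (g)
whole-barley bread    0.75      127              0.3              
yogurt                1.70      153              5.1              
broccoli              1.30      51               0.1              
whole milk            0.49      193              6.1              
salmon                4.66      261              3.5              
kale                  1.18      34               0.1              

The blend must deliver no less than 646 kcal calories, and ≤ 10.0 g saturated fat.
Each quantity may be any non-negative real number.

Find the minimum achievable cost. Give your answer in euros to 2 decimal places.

Treat it as an LP. Let x1 = servings of whole-barley bread, x2 = servings of yogurt, x3 = servings of broccoli, x4 = servings of whole milk, x5 = servings of salmon, x6 = servings of kale.
min 0.75x1 + 1.7x2 + 1.3x3 + 0.49x4 + 4.66x5 + 1.18x6 with:
  127x1 + 153x2 + 51x3 + 193x4 + 261x5 + 34x6 ≥ 646   (calories)
  0.3x1 + 5.1x2 + 0.1x3 + 6.1x4 + 3.5x5 + 0.1x6 ≤ 10   (saturated fat)
  x1, x2, x3, x4, x5, x6 ≥ 0.
The optimal basis is {whole-barley bread, whole milk}; yogurt, broccoli, salmon, kale drop out. Binding constraints: calories and saturated fat.
Solving gives x1 = 2.805, x4 = 1.501.
Objective = 0.75·2.805 + 0.49·1.501 = 2.8392.

€2.84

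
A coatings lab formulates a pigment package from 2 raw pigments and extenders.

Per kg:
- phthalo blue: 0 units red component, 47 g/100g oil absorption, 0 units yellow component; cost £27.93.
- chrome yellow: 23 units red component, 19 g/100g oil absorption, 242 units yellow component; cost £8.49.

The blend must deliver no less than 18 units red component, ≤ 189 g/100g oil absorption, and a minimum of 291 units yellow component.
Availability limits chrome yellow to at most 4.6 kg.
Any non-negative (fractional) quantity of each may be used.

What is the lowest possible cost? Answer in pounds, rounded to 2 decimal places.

This is a linear program. Let x1 = kg of phthalo blue, x2 = kg of chrome yellow.
Minimise 27.93x1 + 8.49x2 subject to:
  23x2 ≥ 18   (red component)
  47x1 + 19x2 ≤ 189   (oil absorption)
  242x2 ≥ 291   (yellow component)
  x2 ≤ 4.6
  x1, x2 ≥ 0.
The cheapest feasible vertex uses only chrome yellow; phthalo blue is not used. There the yellow component constraint is tight.
So chrome yellow = 1.2025 kg.
Objective = 8.49·1.2025 = 10.2092.

£10.21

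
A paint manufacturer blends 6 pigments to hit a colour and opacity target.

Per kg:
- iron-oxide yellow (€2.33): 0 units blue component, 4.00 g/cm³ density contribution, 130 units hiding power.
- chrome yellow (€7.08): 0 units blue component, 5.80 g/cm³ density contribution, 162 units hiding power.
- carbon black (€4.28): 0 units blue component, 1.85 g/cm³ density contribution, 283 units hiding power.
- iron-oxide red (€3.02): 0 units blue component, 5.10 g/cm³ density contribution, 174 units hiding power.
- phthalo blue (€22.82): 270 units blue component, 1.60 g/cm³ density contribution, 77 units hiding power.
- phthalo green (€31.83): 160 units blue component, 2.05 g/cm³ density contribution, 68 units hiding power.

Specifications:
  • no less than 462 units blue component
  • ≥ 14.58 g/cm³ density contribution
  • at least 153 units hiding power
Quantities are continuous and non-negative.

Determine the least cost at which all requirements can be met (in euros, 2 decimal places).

€45.95

Treat it as an LP. Let x1 = kg of iron-oxide yellow, x2 = kg of chrome yellow, x3 = kg of carbon black, x4 = kg of iron-oxide red, x5 = kg of phthalo blue, x6 = kg of phthalo green.
Minimize 2.33x1 + 7.08x2 + 4.28x3 + 3.02x4 + 22.82x5 + 31.83x6 subject to:
  270x5 + 160x6 ≥ 462   (blue component)
  4x1 + 5.8x2 + 1.85x3 + 5.1x4 + 1.6x5 + 2.05x6 ≥ 14.58   (density contribution)
  130x1 + 162x2 + 283x3 + 174x4 + 77x5 + 68x6 ≥ 153   (hiding power)
  x1, x2, x3, x4, x5, x6 ≥ 0.
The optimal basis is {iron-oxide yellow, phthalo blue}; chrome yellow, carbon black, iron-oxide red, phthalo green drop out. Binding constraints: blue component and density contribution.
Solving gives x1 = 2.9606, x5 = 1.7111.
Cost = 2.33·2.9606 + 22.82·1.7111 = 45.9455.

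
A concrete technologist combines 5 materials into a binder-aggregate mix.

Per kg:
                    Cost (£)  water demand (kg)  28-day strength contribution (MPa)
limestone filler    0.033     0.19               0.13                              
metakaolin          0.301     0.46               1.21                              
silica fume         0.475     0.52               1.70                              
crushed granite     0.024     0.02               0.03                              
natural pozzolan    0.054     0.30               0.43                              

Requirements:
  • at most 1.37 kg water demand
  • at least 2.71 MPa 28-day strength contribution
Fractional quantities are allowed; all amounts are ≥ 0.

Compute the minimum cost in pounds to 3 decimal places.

£0.542

Treat it as an LP. Let x1 = kg of limestone filler, x2 = kg of metakaolin, x3 = kg of silica fume, x4 = kg of crushed granite, x5 = kg of natural pozzolan.
Minimize 0.033x1 + 0.301x2 + 0.475x3 + 0.024x4 + 0.054x5 subject to:
  0.19x1 + 0.46x2 + 0.52x3 + 0.02x4 + 0.3x5 ≤ 1.37   (water demand)
  0.13x1 + 1.21x2 + 1.7x3 + 0.03x4 + 0.43x5 ≥ 2.71   (28-day strength contribution)
  x1, x2, x3, x4, x5 ≥ 0.
At the optimum only metakaolin, natural pozzolan are positive (limestone filler, silica fume, crushed granite = 0). Binding constraints: water demand and 28-day strength contribution.
So metakaolin = 1.355 kg, natural pozzolan = 2.488 kg.
Objective = 0.301·1.355 + 0.054·2.488 = 0.54221.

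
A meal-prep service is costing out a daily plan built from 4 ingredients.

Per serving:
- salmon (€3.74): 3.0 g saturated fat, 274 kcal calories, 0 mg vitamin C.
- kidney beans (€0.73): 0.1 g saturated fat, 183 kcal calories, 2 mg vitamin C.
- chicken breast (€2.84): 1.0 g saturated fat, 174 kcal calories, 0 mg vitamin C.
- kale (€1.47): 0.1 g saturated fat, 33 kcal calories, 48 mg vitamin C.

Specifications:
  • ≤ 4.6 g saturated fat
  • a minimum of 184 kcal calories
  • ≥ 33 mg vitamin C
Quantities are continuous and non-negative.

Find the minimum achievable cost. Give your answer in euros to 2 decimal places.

€1.60

Let x1 = servings of salmon, x2 = servings of kidney beans, x3 = servings of chicken breast, x4 = servings of kale.
Minimise 3.74x1 + 0.73x2 + 2.84x3 + 1.47x4 with:
  3x1 + 0.1x2 + 1x3 + 0.1x4 ≤ 4.6   (saturated fat)
  274x1 + 183x2 + 174x3 + 33x4 ≥ 184   (calories)
  2x2 + 48x4 ≥ 33   (vitamin C)
  x1, x2, x3, x4 ≥ 0.
The cheapest feasible vertex uses only kidney beans, kale; salmon, chicken breast are not used. The calories and vitamin C requirements are met with equality.
So kidney beans = 0.8882 servings, kale = 0.6505 servings.
Objective = 0.73·0.8882 + 1.47·0.6505 = 1.6046.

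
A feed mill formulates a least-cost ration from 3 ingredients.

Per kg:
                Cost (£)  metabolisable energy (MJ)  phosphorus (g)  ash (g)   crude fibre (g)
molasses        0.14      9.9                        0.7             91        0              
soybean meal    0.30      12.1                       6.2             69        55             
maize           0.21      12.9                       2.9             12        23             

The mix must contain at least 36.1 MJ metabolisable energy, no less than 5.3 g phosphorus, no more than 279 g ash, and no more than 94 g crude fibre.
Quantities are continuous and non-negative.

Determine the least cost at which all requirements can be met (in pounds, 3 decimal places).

£0.549

Let x1 = kg of molasses, x2 = kg of soybean meal, x3 = kg of maize.
Minimise 0.14x1 + 0.3x2 + 0.21x3 s.t.:
  9.9x1 + 12.1x2 + 12.9x3 ≥ 36.1   (metabolisable energy)
  0.7x1 + 6.2x2 + 2.9x3 ≥ 5.3   (phosphorus)
  91x1 + 69x2 + 12x3 ≤ 279   (ash)
  55x2 + 23x3 ≤ 94   (crude fibre)
  x1, x2, x3 ≥ 0.
The minimum-cost mix takes nothing from soybean meal — only molasses, maize. The metabolisable energy and phosphorus requirements are met with equality.
Optimal quantities: molasses = 1.846 kg, maize = 1.382 kg.
Total cost: 0.14·1.846 + 0.21·1.382 = 0.54866.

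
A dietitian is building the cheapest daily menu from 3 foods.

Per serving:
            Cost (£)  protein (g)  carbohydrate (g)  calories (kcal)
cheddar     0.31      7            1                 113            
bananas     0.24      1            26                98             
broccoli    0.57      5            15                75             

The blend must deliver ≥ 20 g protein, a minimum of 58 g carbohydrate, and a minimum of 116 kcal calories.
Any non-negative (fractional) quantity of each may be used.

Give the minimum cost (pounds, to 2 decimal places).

Let x1 = servings of cheddar, x2 = servings of bananas, x3 = servings of broccoli.
min 0.31x1 + 0.24x2 + 0.57x3 subject to:
  7x1 + 1x2 + 5x3 ≥ 20   (protein)
  1x1 + 26x2 + 15x3 ≥ 58   (carbohydrate)
  113x1 + 98x2 + 75x3 ≥ 116   (calories)
  x1, x2, x3 ≥ 0.
The optimal basis is {cheddar, bananas}; broccoli drops out. The protein and carbohydrate requirements are met with equality.
Optimal quantities: cheddar = 2.552 servings, bananas = 2.133 servings.
Hence cost = 0.31·2.552 + 0.24·2.133 = £1.3030.

£1.30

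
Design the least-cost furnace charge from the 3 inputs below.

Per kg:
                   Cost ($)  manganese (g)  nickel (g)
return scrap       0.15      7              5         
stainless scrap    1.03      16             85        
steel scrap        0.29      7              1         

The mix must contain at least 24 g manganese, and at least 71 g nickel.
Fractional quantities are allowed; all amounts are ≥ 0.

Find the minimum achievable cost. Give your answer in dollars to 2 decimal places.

This is a linear program. Let x1 = kg of return scrap, x2 = kg of stainless scrap, x3 = kg of steel scrap.
Minimize 0.15x1 + 1.03x2 + 0.29x3 subject to:
  7x1 + 16x2 + 7x3 ≥ 24   (manganese)
  5x1 + 85x2 + 1x3 ≥ 71   (nickel)
  x1, x2, x3 ≥ 0.
The optimal basis is {return scrap, stainless scrap}; steel scrap drops out. Binding constraints: manganese and nickel.
Optimal quantities: return scrap = 1.755 kg, stainless scrap = 0.732 kg.
Hence cost = 0.15·1.755 + 1.03·0.732 = $1.0172.

$1.02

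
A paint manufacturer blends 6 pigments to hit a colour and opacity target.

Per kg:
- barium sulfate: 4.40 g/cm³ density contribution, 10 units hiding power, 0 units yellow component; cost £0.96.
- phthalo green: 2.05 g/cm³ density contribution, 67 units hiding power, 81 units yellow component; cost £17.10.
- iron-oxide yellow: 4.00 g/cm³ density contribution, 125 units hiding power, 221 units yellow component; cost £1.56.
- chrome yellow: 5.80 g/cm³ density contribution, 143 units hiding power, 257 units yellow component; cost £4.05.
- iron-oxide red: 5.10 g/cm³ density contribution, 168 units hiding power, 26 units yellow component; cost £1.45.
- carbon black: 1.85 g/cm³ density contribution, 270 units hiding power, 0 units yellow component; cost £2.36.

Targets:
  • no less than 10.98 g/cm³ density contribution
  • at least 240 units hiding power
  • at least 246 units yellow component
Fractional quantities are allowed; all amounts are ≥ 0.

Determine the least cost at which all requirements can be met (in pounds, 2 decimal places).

Set it up as a linear program. Let x1 = kg of barium sulfate, x2 = kg of phthalo green, x3 = kg of iron-oxide yellow, x4 = kg of chrome yellow, x5 = kg of iron-oxide red, x6 = kg of carbon black.
Minimise 0.96x1 + 17.1x2 + 1.56x3 + 4.05x4 + 1.45x5 + 2.36x6 with:
  4.4x1 + 2.05x2 + 4x3 + 5.8x4 + 5.1x5 + 1.85x6 ≥ 10.98   (density contribution)
  10x1 + 67x2 + 125x3 + 143x4 + 168x5 + 270x6 ≥ 240   (hiding power)
  81x2 + 221x3 + 257x4 + 26x5 ≥ 246   (yellow component)
  x1, x2, x3, x4, x5, x6 ≥ 0.
At the optimum only barium sulfate, iron-oxide yellow, iron-oxide red are positive (phthalo green, chrome yellow, carbon black = 0). There the density contribution, hiding power, yellow component constraints are tight.
So barium sulfate = 0.84958 kg, iron-oxide yellow = 1.0422 kg, iron-oxide red = 0.60253 kg.
Hence cost = 0.96·0.84958 + 1.56·1.0422 + 1.45·0.60253 = £3.3151.

£3.32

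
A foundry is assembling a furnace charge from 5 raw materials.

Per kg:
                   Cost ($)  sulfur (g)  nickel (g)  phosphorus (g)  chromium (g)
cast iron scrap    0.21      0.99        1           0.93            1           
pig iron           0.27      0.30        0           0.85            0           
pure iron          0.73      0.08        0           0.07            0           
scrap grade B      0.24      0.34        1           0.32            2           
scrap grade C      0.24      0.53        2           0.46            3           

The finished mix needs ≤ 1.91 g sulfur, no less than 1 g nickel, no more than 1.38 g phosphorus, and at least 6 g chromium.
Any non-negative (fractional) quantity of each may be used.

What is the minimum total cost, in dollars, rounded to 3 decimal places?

Treat it as an LP. Let x1 = kg of cast iron scrap, x2 = kg of pig iron, x3 = kg of pure iron, x4 = kg of scrap grade B, x5 = kg of scrap grade C.
min 0.21x1 + 0.27x2 + 0.73x3 + 0.24x4 + 0.24x5 with:
  0.99x1 + 0.3x2 + 0.08x3 + 0.34x4 + 0.53x5 ≤ 1.91   (sulfur)
  1x1 + 1x4 + 2x5 ≥ 1   (nickel)
  0.93x1 + 0.85x2 + 0.07x3 + 0.32x4 + 0.46x5 ≤ 1.38   (phosphorus)
  1x1 + 2x4 + 3x5 ≥ 6   (chromium)
  x1, x2, x3, x4, x5 ≥ 0.
At the optimum only scrap grade C is positive (cast iron scrap, pig iron, pure iron, scrap grade B = 0). There the chromium constraint is tight.
Optimal quantities: scrap grade C = 2 kg.
Total cost: 0.24·2 = 0.48000.

$0.480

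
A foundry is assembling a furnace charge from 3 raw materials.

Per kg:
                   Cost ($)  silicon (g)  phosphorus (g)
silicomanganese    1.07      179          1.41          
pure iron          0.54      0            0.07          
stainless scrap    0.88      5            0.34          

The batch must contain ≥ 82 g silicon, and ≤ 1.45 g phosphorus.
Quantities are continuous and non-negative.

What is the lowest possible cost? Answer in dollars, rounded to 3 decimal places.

$0.490

Set it up as a linear program. Let x1 = kg of silicomanganese, x2 = kg of pure iron, x3 = kg of stainless scrap.
Minimise 1.07x1 + 0.54x2 + 0.88x3 subject to:
  179x1 + 5x3 ≥ 82   (silicon)
  1.41x1 + 0.07x2 + 0.34x3 ≤ 1.45   (phosphorus)
  x1, x2, x3 ≥ 0.
The minimum-cost mix takes nothing from pure iron, stainless scrap — only silicomanganese. Binding constraint: silicon.
That vertex is x1 = 0.4581.
Cost = 1.07·0.4581 = 0.49017.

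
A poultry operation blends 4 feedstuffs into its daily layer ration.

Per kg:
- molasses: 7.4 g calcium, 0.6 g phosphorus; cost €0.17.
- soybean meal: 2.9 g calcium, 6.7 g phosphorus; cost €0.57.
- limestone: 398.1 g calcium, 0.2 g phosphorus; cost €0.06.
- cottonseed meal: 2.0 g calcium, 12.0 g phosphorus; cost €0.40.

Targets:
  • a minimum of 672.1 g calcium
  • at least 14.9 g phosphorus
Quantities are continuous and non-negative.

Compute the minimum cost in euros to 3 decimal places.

Let x1 = kg of molasses, x2 = kg of soybean meal, x3 = kg of limestone, x4 = kg of cottonseed meal.
Minimise 0.17x1 + 0.57x2 + 0.06x3 + 0.4x4 s.t.:
  7.4x1 + 2.9x2 + 398.1x3 + 2x4 ≥ 672.1   (calcium)
  0.6x1 + 6.7x2 + 0.2x3 + 12x4 ≥ 14.9   (phosphorus)
  x1, x2, x3, x4 ≥ 0.
The minimum-cost mix takes nothing from molasses, soybean meal — only limestone, cottonseed meal. Binding constraints: calcium and phosphorus.
Optimal quantities: limestone = 1.6822 kg, cottonseed meal = 1.2136 kg.
Cost = 0.06·1.6822 + 0.4·1.2136 = 0.58637.

€0.586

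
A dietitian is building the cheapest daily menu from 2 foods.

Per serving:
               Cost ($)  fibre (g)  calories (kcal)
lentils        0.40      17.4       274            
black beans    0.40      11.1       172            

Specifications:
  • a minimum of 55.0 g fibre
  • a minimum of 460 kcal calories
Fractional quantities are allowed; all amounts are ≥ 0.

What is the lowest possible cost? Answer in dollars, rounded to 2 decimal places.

Let x1 = servings of lentils, x2 = servings of black beans.
Minimize 0.4x1 + 0.4x2 with:
  17.4x1 + 11.1x2 ≥ 55   (fibre)
  274x1 + 172x2 ≥ 460   (calories)
  x1, x2 ≥ 0.
The cheapest feasible vertex uses only lentils; black beans is not used. There the fibre constraint is tight.
So lentils = 3.161 servings.
Cost = 0.4·3.161 = 1.2644.

$1.26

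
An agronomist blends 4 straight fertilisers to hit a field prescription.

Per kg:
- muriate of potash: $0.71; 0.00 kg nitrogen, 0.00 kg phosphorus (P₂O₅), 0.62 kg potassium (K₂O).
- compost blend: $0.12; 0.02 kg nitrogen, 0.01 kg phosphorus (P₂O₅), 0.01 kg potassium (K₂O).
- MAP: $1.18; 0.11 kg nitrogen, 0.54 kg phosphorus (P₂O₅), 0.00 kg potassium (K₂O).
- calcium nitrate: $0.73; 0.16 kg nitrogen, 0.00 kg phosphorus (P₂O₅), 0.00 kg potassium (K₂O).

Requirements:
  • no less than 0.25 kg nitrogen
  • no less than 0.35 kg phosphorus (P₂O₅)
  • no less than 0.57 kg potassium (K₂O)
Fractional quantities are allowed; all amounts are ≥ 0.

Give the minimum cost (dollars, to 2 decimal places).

Let x1 = kg of muriate of potash, x2 = kg of compost blend, x3 = kg of MAP, x4 = kg of calcium nitrate.
Minimize 0.71x1 + 0.12x2 + 1.18x3 + 0.73x4 with:
  0.02x2 + 0.11x3 + 0.16x4 ≥ 0.25   (nitrogen)
  0.01x2 + 0.54x3 ≥ 0.35   (phosphorus (P₂O₅))
  0.62x1 + 0.01x2 ≥ 0.57   (potassium (K₂O))
  x1, x2, x3, x4 ≥ 0.
The cheapest feasible vertex uses only muriate of potash, MAP, calcium nitrate; compost blend is not used. There the nitrogen, phosphorus (P₂O₅), potassium (K₂O) constraints are tight.
Optimal quantities: muriate of potash = 0.9194 kg, MAP = 0.6481 kg, calcium nitrate = 1.117 kg.
Hence cost = 0.71·0.9194 + 1.18·0.6481 + 0.73·1.117 = $2.2329.

$2.23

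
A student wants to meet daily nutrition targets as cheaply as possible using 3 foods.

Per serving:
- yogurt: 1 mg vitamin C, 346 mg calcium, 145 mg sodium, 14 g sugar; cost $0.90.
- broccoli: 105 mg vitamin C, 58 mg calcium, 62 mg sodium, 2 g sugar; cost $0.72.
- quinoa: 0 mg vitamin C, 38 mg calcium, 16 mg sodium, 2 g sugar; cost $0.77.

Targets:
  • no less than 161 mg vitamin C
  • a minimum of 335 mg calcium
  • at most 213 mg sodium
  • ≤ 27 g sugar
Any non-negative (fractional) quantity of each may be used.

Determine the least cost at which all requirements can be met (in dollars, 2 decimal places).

$1.74

Let x1 = servings of yogurt, x2 = servings of broccoli, x3 = servings of quinoa.
Minimize 0.9x1 + 0.72x2 + 0.77x3 with:
  1x1 + 105x2 ≥ 161   (vitamin C)
  346x1 + 58x2 + 38x3 ≥ 335   (calcium)
  145x1 + 62x2 + 16x3 ≤ 213   (sodium)
  14x1 + 2x2 + 2x3 ≤ 27   (sugar)
  x1, x2, x3 ≥ 0.
The cheapest feasible vertex uses only yogurt, broccoli; quinoa is not used. The vitamin C and calcium requirements are met with equality.
Solving gives x1 = 0.7123, x2 = 1.527.
Objective = 0.9·0.7123 + 0.72·1.527 = 1.7405.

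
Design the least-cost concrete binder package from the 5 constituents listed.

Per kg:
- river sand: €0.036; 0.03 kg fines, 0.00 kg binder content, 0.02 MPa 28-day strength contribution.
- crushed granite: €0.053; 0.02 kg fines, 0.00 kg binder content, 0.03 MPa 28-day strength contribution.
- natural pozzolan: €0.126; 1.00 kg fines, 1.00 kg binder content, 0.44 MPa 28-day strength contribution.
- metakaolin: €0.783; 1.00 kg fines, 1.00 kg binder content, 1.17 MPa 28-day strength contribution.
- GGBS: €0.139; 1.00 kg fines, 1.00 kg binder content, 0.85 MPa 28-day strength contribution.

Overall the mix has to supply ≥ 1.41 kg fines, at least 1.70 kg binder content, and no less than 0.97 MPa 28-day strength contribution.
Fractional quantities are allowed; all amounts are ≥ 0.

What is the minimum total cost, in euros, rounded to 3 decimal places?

Let x1 = kg of river sand, x2 = kg of crushed granite, x3 = kg of natural pozzolan, x4 = kg of metakaolin, x5 = kg of GGBS.
Minimize 0.036x1 + 0.053x2 + 0.126x3 + 0.783x4 + 0.139x5 with:
  0.03x1 + 0.02x2 + 1x3 + 1x4 + 1x5 ≥ 1.41   (fines)
  1x3 + 1x4 + 1x5 ≥ 1.7   (binder content)
  0.02x1 + 0.03x2 + 0.44x3 + 1.17x4 + 0.85x5 ≥ 0.97   (28-day strength contribution)
  x1, x2, x3, x4, x5 ≥ 0.
The cheapest feasible vertex uses only natural pozzolan, GGBS; river sand, crushed granite, metakaolin are not used. Binding constraints: binder content and 28-day strength contribution.
So natural pozzolan = 1.159 kg, GGBS = 0.5415 kg.
Hence cost = 0.126·1.159 + 0.139·0.5415 = €0.22130.

€0.221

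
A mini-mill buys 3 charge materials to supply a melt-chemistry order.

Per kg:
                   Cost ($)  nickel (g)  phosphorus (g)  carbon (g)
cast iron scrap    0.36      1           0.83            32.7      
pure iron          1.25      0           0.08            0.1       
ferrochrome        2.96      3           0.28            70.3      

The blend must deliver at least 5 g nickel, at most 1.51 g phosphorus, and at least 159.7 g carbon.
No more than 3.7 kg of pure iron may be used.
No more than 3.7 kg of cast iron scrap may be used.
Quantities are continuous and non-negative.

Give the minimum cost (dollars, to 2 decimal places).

$5.45

Let x1 = kg of cast iron scrap, x2 = kg of pure iron, x3 = kg of ferrochrome.
Minimise 0.36x1 + 1.25x2 + 2.96x3 subject to:
  1x1 + 3x3 ≥ 5   (nickel)
  0.83x1 + 0.08x2 + 0.28x3 ≤ 1.51   (phosphorus)
  32.7x1 + 0.1x2 + 70.3x3 ≥ 159.7   (carbon)
  x2 ≤ 3.7
  x1 ≤ 3.7
  x1, x2, x3 ≥ 0.
At the optimum only cast iron scrap, ferrochrome are positive (pure iron = 0). The phosphorus and carbon requirements are met with equality.
So cast iron scrap = 1.2489 kg, ferrochrome = 1.6908 kg.
Objective = 0.36·1.2489 + 2.96·1.6908 = 5.4544.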